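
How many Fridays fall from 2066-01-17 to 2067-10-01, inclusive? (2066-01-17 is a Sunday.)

2066-01-17 is a Sunday; the first Friday on or after it is 2066-01-22 (5 days later).
From 2066-01-22 to 2067-10-01: 343 + 274 = 617 days (rest of 2066, to 2067-10-01 in 2067).
617 ÷ 7 = 88 full weeks with remainder 1, so 88 more Fridays after the first → 89.

89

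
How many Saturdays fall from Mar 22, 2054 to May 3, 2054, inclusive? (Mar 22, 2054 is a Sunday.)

6

Mar 22, 2054 is a Sunday; the first Saturday on or after it is Mar 28, 2054 (6 days later).
From Mar 28, 2054 to May 3, 2054: 3 + 30 + 3 = 36 days (rest of Mar, Apr, May).
36 ÷ 7 = 5 full weeks with remainder 1, so 5 more Saturdays after the first → 6.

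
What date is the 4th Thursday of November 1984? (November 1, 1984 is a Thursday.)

1984-11-22

November 1984 begins on a Thursday, so the first Thursday is November 1.
The 4th Thursday is 3 weeks later: 1 + 21 = 22.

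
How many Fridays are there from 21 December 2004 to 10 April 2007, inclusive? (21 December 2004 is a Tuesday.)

120

21 December 2004 is a Tuesday; the first Friday on or after it is 24 December 2004 (3 days later).
From 24 December 2004 to 10 April 2007: 7 + 365 + 365 + 100 = 837 days (rest of 2004, 2005, 2006, to 10 April 2007 in 2007).
837 ÷ 7 = 119 full weeks with remainder 4, so 119 more Fridays after the first → 120.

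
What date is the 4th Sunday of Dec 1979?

Dec 23, 1979

The first Sunday of Dec 1979 is Dec 2.
The 4th Sunday is 3 weeks later: 2 + 21 = 23.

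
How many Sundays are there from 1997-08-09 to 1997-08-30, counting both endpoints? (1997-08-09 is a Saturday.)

1997-08-09 is a Saturday; the first Sunday on or after it is 1997-08-10 (1 day later).
From 1997-08-10 to 1997-08-30 is 30 − 10 = 20 days.
20 ÷ 7 = 2 full weeks with remainder 6, so 2 more Sundays after the first → 3.

3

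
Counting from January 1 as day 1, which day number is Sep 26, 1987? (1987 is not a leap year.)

269

Days in months before Sep: 31 + 28 + 31 + 30 + 31 + 30 + 31 + 31 = 243.
Plus 26 days into Sep → day 269.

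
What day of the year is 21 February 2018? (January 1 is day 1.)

52

Days in months before February: 31 = 31.
Plus 21 days into February → day 52.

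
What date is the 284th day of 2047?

2047-10-11

January has 31 days (284 − 31 = 253 remain).
February has 28 days (253 − 28 = 225 remain).
March has 31 days (225 − 31 = 194 remain).
April has 30 days (194 − 30 = 164 remain).
May has 31 days (164 − 31 = 133 remain).
June has 30 days (133 − 30 = 103 remain).
July has 31 days (103 − 31 = 72 remain).
August has 31 days (72 − 31 = 41 remain).
September has 30 days (41 − 30 = 11 remain).
11 into October → October 11.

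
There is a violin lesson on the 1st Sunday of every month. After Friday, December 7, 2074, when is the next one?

December 2074 starts on a Saturday, so its 1st Sunday is December 2, 2074 (1 day in).
That is not after December 7, 2074, so look at January 2075.
January 2075 starts on a Tuesday, so its 1st Sunday is January 6, 2075 (5 days in).

January 6, 2075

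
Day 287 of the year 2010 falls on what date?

Oct 14, 2010

Jan has 31 days (287 − 31 = 256 remain).
Feb has 28 days (256 − 28 = 228 remain).
Mar has 31 days (228 − 31 = 197 remain).
Apr has 30 days (197 − 30 = 167 remain).
May has 31 days (167 − 31 = 136 remain).
Jun has 30 days (136 − 30 = 106 remain).
Jul has 31 days (106 − 31 = 75 remain).
Aug has 31 days (75 − 31 = 44 remain).
Sep has 30 days (44 − 30 = 14 remain).
14 into Oct → Oct 14.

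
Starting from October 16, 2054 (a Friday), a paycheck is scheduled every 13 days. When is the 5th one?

December 7, 2054

The 5th occurrence is 4 intervals after the first: 4 × 13 = 52 days after October 16, 2054.
October has 31 days — 15 days to the end of October leaves 37.
November has 30 days (7 left).
7 days into December → December 7, 2054.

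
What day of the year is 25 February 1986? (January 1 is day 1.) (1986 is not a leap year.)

56

Days in months before February: 31 = 31.
Plus 25 days into February → day 56.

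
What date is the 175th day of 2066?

24 June 2066

January has 31 days (175 − 31 = 144 remain).
February has 28 days (144 − 28 = 116 remain).
March has 31 days (116 − 31 = 85 remain).
April has 30 days (85 − 30 = 55 remain).
May has 31 days (55 − 31 = 24 remain).
24 into June → June 24.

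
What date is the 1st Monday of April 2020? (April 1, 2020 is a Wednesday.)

April 6, 2020

April 2020 begins on a Wednesday, so the first Monday is April 6 (5 days later).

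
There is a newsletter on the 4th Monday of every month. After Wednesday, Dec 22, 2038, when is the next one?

Dec 27, 2038

Dec 2038 starts on a Wednesday; its first Monday is the 6th, so the 4th Monday is the 27th — Dec 27, 2038.
Dec 27, 2038 is after Dec 22, 2038, so that is the next one.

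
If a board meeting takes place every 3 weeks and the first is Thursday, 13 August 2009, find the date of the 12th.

The 12th occurrence is 11 intervals after the first: 11 × 21 = 231 days after 13 August 2009.
August has 31 days — 18 days to the end of August leaves 213.
September has 30 days (183 left).
October has 31 days (152 left).
November has 30 days (122 left).
December has 31 days (91 left).
January has 31 days (60 left).
February has 28 days (32 left).
March has 31 days (1 left).
1 day into April → 1 April 2010.

1 April 2010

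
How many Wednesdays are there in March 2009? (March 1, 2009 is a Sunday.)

4

March 1, 2009 is a Sunday; the first Wednesday on or after it is March 4, 2009 (3 days later).
From March 4, 2009 to March 31, 2009 is 31 − 4 = 27 days.
27 ÷ 7 = 3 full weeks with remainder 6, so 3 more Wednesdays after the first → 4.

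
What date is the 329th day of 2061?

January has 31 days (329 − 31 = 298 remain).
February has 28 days (298 − 28 = 270 remain).
March has 31 days (270 − 31 = 239 remain).
April has 30 days (239 − 30 = 209 remain).
May has 31 days (209 − 31 = 178 remain).
June has 30 days (178 − 30 = 148 remain).
July has 31 days (148 − 31 = 117 remain).
August has 31 days (117 − 31 = 86 remain).
September has 30 days (86 − 30 = 56 remain).
October has 31 days (56 − 31 = 25 remain).
25 into November → November 25.

2061-11-25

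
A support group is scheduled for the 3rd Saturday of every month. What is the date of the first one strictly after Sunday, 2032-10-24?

October 2032 starts on a Friday; its first Saturday is the 2nd, so the 3rd Saturday is the 16th — 2032-10-16.
That is not after 2032-10-24, so look at November 2032.
November 2032 starts on a Monday; its first Saturday is the 6th, so the 3rd Saturday is the 20th — 2032-11-20.

2032-11-20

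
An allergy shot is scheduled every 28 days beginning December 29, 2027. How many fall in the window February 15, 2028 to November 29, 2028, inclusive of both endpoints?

Occurrences land 28·i days after December 29, 2027 for i = 0, 1, 2, …
February 15, 2028 is 48 days after the start; 48 ÷ 28 = 1 remainder 20; since the remainder is 20, round up to i = 2. First occurrence in the window: #3 on February 23, 2028 (2×28 = 56 days in).
November 29, 2028 is 336 days after the start; 336 ÷ 28 = 12 remainder 0. Last occurrence in the window: #13 on November 29, 2028.
Occurrences #3 through #13: 11 in total.

11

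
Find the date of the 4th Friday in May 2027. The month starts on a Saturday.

2027-05-28

May 2027 begins on a Saturday, so the first Friday is May 7 (6 days later).
The 4th Friday is 3 weeks later: 7 + 21 = 28.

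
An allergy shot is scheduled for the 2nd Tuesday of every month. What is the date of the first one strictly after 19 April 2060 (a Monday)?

April 2060 starts on a Thursday; its first Tuesday is the 6th, so the 2nd Tuesday is the 13th — 13 April 2060.
That is not after 19 April 2060, so look at May 2060.
May 2060 starts on a Saturday; its first Tuesday is the 4th, so the 2nd Tuesday is the 11th — 11 May 2060.

11 May 2060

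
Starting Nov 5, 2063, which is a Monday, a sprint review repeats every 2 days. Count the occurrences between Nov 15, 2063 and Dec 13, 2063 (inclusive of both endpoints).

15

Occurrences land 2·i days after Nov 5, 2063 for i = 0, 1, 2, …
Nov 15, 2063 is 10 days after the start; 10 ÷ 2 = 5 remainder 0. First occurrence in the window: #6 on Nov 15, 2063 (5×2 = 10 days in).
Dec 13, 2063 is 38 days after the start; 38 ÷ 2 = 19 remainder 0. Last occurrence in the window: #20 on Dec 13, 2063.
Occurrences #6 through #20: 15 in total.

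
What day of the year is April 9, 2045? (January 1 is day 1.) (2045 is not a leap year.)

Days in months before April: 31 + 28 + 31 = 90.
Plus 9 days into April → day 99.

99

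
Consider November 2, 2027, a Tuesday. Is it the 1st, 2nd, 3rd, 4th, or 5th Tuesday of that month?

1st

Day 2 falls in week ⌈2/7⌉ of the month.
Days 1–7 hold the 1st Tuesday, 8–14 the 2nd, 15–21 the 3rd, 22–28 the 4th, 29–31 the 5th.
2 is in the range for the 1st.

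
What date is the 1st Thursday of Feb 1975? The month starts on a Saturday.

Feb 1975 begins on a Saturday, so the first Thursday is Feb 6 (5 days later).

Feb 6, 1975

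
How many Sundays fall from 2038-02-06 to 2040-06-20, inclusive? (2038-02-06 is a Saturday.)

2038-02-06 is a Saturday; the first Sunday on or after it is 2038-02-07 (1 day later).
From 2038-02-07 to 2040-06-20: 327 + 365 + 172 = 864 days (rest of 2038, 2039, to 2040-06-20 in 2040).
864 ÷ 7 = 123 full weeks with remainder 3, so 123 more Sundays after the first → 124.

124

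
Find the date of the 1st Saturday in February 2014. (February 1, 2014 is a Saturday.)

2014-02-01

February 2014 begins on a Saturday, so the first Saturday is February 1.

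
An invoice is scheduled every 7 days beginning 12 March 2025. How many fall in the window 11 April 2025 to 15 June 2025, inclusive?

9

Occurrences land 7·i days after 12 March 2025 for i = 0, 1, 2, …
11 April 2025 is 30 days after the start; 30 ÷ 7 = 4 remainder 2; since the remainder is 2, round up to i = 5. First occurrence in the window: #6 on 16 April 2025 (5×7 = 35 days in).
15 June 2025 is 95 days after the start; 95 ÷ 7 = 13 remainder 4. Last occurrence in the window: #14 on 11 June 2025.
Occurrences #6 through #14: 9 in total.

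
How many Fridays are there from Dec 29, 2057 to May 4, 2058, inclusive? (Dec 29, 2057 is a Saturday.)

Dec 29, 2057 is a Saturday; the first Friday on or after it is Jan 4, 2058 (6 days later).
From Jan 4, 2058 to May 4, 2058: 27 + 28 + 31 + 30 + 4 = 120 days (rest of Jan, Feb, Mar, Apr, May).
120 ÷ 7 = 17 full weeks with remainder 1, so 17 more Fridays after the first → 18.

18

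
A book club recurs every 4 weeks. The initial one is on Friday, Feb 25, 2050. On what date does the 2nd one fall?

The 2nd occurrence is 1 interval after the first: 1 × 28 = 28 days after Feb 25, 2050.
Feb has 28 days — 3 days to the end of Feb leaves 25.
25 days into Mar → Mar 25, 2050.

Mar 25, 2050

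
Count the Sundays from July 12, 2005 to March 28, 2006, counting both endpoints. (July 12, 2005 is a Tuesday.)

July 12, 2005 is a Tuesday; the first Sunday on or after it is July 17, 2005 (5 days later).
From July 17, 2005 to March 28, 2006: 14 + 31 + 30 + 31 + 30 + 31 + 31 + 28 + 28 = 254 days (rest of July, August, September, October, November, December, January, February, March).
254 ÷ 7 = 36 full weeks with remainder 2, so 36 more Sundays after the first → 37.

37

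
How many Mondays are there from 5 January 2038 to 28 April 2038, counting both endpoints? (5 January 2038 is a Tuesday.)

5 January 2038 is a Tuesday; the first Monday on or after it is 11 January 2038 (6 days later).
From 11 January 2038 to 28 April 2038: 20 + 28 + 31 + 28 = 107 days (rest of January, February, March, April).
107 ÷ 7 = 15 full weeks with remainder 2, so 15 more Mondays after the first → 16.

16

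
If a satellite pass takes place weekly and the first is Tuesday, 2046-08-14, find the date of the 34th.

The 34th occurrence is 33 intervals after the first: 33 × 7 = 231 days after 2046-08-14.
August has 31 days — 17 days to the end of August leaves 214.
September has 30 days (184 left).
October has 31 days (153 left).
November has 30 days (123 left).
December has 31 days (92 left).
January has 31 days (61 left).
February has 28 days (33 left).
March has 31 days (2 left).
2 days into April → 2047-04-02.

2047-04-02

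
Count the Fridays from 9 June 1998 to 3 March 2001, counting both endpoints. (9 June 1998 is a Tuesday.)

143

9 June 1998 is a Tuesday; the first Friday on or after it is 12 June 1998 (3 days later).
From 12 June 1998 to 3 March 2001: 202 + 365 + 366 + 62 = 995 days (rest of 1998, 1999, 2000, to 3 March 2001 in 2001).
995 ÷ 7 = 142 full weeks with remainder 1, so 142 more Fridays after the first → 143.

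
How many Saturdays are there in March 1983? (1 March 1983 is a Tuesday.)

1 March 1983 is a Tuesday; the first Saturday on or after it is 5 March 1983 (4 days later).
From 5 March 1983 to 31 March 1983 is 31 − 5 = 26 days.
26 ÷ 7 = 3 full weeks with remainder 5, so 3 more Saturdays after the first → 4.

4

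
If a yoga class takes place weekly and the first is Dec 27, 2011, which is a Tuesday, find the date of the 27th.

The 27th occurrence is 26 intervals after the first: 26 × 7 = 182 days after Dec 27, 2011.
Dec has 31 days — 4 days to the end of Dec leaves 178.
Jan has 31 days (147 left).
Feb has 29 days (118 left).
Mar has 31 days (87 left).
Apr has 30 days (57 left).
May has 31 days (26 left).
26 days into Jun → Jun 26, 2012.

Jun 26, 2012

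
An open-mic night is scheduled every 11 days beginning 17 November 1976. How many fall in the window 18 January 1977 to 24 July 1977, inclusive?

Occurrences land 11·i days after 17 November 1976 for i = 0, 1, 2, …
18 January 1977 is 62 days after the start; 62 ÷ 11 = 5 remainder 7; since the remainder is 7, round up to i = 6. First occurrence in the window: #7 on 22 January 1977 (6×11 = 66 days in).
24 July 1977 is 249 days after the start; 249 ÷ 11 = 22 remainder 7. Last occurrence in the window: #23 on 17 July 1977.
Occurrences #7 through #23: 17 in total.

17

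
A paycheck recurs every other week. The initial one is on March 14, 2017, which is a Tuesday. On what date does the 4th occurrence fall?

April 25, 2017

The 4th occurrence is 3 intervals after the first: 3 × 14 = 42 days after March 14, 2017.
March has 31 days — 17 days to the end of March leaves 25.
25 days into April → April 25, 2017.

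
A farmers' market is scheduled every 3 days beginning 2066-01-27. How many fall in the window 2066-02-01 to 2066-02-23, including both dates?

Occurrences land 3·i days after 2066-01-27 for i = 0, 1, 2, …
2066-02-01 is 5 days after the start; 5 ÷ 3 = 1 remainder 2; since the remainder is 2, round up to i = 2. First occurrence in the window: #3 on 2066-02-02 (2×3 = 6 days in).
2066-02-23 is 27 days after the start; 27 ÷ 3 = 9 remainder 0. Last occurrence in the window: #10 on 2066-02-23.
Occurrences #3 through #10: 8 in total.

8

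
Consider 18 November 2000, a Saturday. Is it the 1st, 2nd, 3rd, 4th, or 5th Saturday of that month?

3rd

Day 18 falls in week ⌈18/7⌉ of the month.
Days 1–7 hold the 1st Saturday, 8–14 the 2nd, 15–21 the 3rd, 22–28 the 4th, 29–31 the 5th.
18 is in the range for the 3rd.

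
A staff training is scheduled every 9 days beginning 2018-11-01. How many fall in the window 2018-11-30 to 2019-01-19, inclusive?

5

Occurrences land 9·i days after 2018-11-01 for i = 0, 1, 2, …
2018-11-30 is 29 days after the start; 29 ÷ 9 = 3 remainder 2; since the remainder is 2, round up to i = 4. First occurrence in the window: #5 on 2018-12-07 (4×9 = 36 days in).
2019-01-19 is 79 days after the start; 79 ÷ 9 = 8 remainder 7. Last occurrence in the window: #9 on 2019-01-12.
Occurrences #5 through #9: 5 in total.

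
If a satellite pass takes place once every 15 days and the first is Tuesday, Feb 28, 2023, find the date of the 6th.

May 14, 2023

The 6th occurrence is 5 intervals after the first: 5 × 15 = 75 days after Feb 28, 2023.
Feb has 28 days — 0 days to the end of Feb leaves 75.
Mar has 31 days (44 left).
Apr has 30 days (14 left).
14 days into May → May 14, 2023.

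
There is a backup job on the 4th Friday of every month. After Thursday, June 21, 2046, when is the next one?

June 22, 2046

June 2046 starts on a Friday; its first Friday is the 1st, so the 4th Friday is the 22nd — June 22, 2046.
June 22, 2046 is after June 21, 2046, so that is the next one.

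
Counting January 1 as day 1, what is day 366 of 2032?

January has 31 days (366 − 31 = 335 remain).
February has 29 days (335 − 29 = 306 remain).
March has 31 days (306 − 31 = 275 remain).
April has 30 days (275 − 30 = 245 remain).
May has 31 days (245 − 31 = 214 remain).
June has 30 days (214 − 30 = 184 remain).
July has 31 days (184 − 31 = 153 remain).
August has 31 days (153 − 31 = 122 remain).
September has 30 days (122 − 30 = 92 remain).
October has 31 days (92 − 31 = 61 remain).
November has 30 days (61 − 30 = 31 remain).
31 into December → December 31.

December 31, 2032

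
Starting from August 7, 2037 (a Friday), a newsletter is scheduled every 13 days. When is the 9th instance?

November 19, 2037

The 9th occurrence is 8 intervals after the first: 8 × 13 = 104 days after August 7, 2037.
August has 31 days — 24 days to the end of August leaves 80.
September has 30 days (50 left).
October has 31 days (19 left).
19 days into November → November 19, 2037.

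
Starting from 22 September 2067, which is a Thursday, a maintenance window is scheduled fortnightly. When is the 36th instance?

The 36th occurrence is 35 intervals after the first: 35 × 14 = 490 days after 22 September 2067.
September has 30 days — 8 days to the end of September leaves 482.
From end of September to end of 2067 is 92 days (390 left).
2068 has 366 days (24 left).
24 days into January → 24 January 2069.

24 January 2069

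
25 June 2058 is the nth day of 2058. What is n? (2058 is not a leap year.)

Days in months before June: 31 + 28 + 31 + 30 + 31 = 151.
Plus 25 days into June → day 176.

176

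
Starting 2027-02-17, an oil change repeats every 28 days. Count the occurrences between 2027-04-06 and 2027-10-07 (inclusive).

Occurrences land 28·i days after 2027-02-17 for i = 0, 1, 2, …
2027-04-06 is 48 days after the start; 48 ÷ 28 = 1 remainder 20; since the remainder is 20, round up to i = 2. First occurrence in the window: #3 on 2027-04-14 (2×28 = 56 days in).
2027-10-07 is 232 days after the start; 232 ÷ 28 = 8 remainder 8. Last occurrence in the window: #9 on 2027-09-29.
Occurrences #3 through #9: 7 in total.

7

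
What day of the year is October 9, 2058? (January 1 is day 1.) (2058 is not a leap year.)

Days in months before October: 31 + 28 + 31 + 30 + 31 + 30 + 31 + 31 + 30 = 273.
Plus 9 days into October → day 282.

282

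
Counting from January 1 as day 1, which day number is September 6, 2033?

Days in months before September: 31 + 28 + 31 + 30 + 31 + 30 + 31 + 31 = 243.
Plus 6 days into September → day 249.

249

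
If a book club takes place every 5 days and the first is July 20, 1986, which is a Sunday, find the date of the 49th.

The 49th occurrence is 48 intervals after the first: 48 × 5 = 240 days after July 20, 1986.
July has 31 days — 11 days to the end of July leaves 229.
August has 31 days (198 left).
September has 30 days (168 left).
October has 31 days (137 left).
November has 30 days (107 left).
December has 31 days (76 left).
January has 31 days (45 left).
February has 28 days (17 left).
17 days into March → March 17, 1987.

March 17, 1987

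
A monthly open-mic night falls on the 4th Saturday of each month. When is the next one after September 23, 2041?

September 28, 2041

September 2041 starts on a Sunday; its first Saturday is the 7th, so the 4th Saturday is the 28th — September 28, 2041.
September 28, 2041 is after September 23, 2041, so that is the next one.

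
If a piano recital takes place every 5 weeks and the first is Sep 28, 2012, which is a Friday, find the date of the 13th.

The 13th occurrence is 12 intervals after the first: 12 × 35 = 420 days after Sep 28, 2012.
Sep has 30 days — 2 days to the end of Sep leaves 418.
From end of Sep to end of 2012 is 92 days (326 left).
Jan has 31 days (295 left).
Feb has 28 days (267 left).
Mar has 31 days (236 left).
Apr has 30 days (206 left).
May has 31 days (175 left).
Jun has 30 days (145 left).
Jul has 31 days (114 left).
Aug has 31 days (83 left).
Sep has 30 days (53 left).
Oct has 31 days (22 left).
22 days into Nov → Nov 22, 2013.

Nov 22, 2013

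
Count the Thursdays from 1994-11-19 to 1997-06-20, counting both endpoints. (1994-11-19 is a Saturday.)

1994-11-19 is a Saturday; the first Thursday on or after it is 1994-11-24 (5 days later).
From 1994-11-24 to 1997-06-20: 37 + 365 + 366 + 171 = 939 days (rest of 1994, 1995, 1996, to 1997-06-20 in 1997).
939 ÷ 7 = 134 full weeks with remainder 1, so 134 more Thursdays after the first → 135.

135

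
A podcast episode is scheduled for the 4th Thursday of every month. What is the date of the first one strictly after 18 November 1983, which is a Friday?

November 1983 starts on a Tuesday; its first Thursday is the 3rd, so the 4th Thursday is the 24th — 24 November 1983.
24 November 1983 is after 18 November 1983, so that is the next one.

24 November 1983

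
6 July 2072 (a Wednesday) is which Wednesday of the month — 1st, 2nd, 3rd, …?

Day 6 falls in week ⌈6/7⌉ of the month.
Days 1–7 hold the 1st Wednesday, 8–14 the 2nd, 15–21 the 3rd, 22–28 the 4th, 29–31 the 5th.
6 is in the range for the 1st.

1st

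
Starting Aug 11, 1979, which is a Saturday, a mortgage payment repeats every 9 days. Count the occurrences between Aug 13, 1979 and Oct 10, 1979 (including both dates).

6

Occurrences land 9·i days after Aug 11, 1979 for i = 0, 1, 2, …
Aug 13, 1979 is 2 days after the start; 2 ÷ 9 = 0 remainder 2; since the remainder is 2, round up to i = 1. First occurrence in the window: #2 on Aug 20, 1979 (1×9 = 9 days in).
Oct 10, 1979 is 60 days after the start; 60 ÷ 9 = 6 remainder 6. Last occurrence in the window: #7 on Oct 4, 1979.
Occurrences #2 through #7: 6 in total.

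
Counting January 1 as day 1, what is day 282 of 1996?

1996-10-08

January has 31 days (282 − 31 = 251 remain).
February has 29 days (251 − 29 = 222 remain).
March has 31 days (222 − 31 = 191 remain).
April has 30 days (191 − 30 = 161 remain).
May has 31 days (161 − 31 = 130 remain).
June has 30 days (130 − 30 = 100 remain).
July has 31 days (100 − 31 = 69 remain).
August has 31 days (69 − 31 = 38 remain).
September has 30 days (38 − 30 = 8 remain).
8 into October → October 8.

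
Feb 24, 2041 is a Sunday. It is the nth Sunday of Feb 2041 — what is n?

Day 24 falls in week ⌈24/7⌉ of the month.
Days 1–7 hold the 1st Sunday, 8–14 the 2nd, 15–21 the 3rd, 22–28 the 4th, 29–31 the 5th.
24 is in the range for the 4th.

4th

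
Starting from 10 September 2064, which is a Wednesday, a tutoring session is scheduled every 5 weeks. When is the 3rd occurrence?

19 November 2064

The 3rd occurrence is 2 intervals after the first: 2 × 35 = 70 days after 10 September 2064.
September has 30 days — 20 days to the end of September leaves 50.
October has 31 days (19 left).
19 days into November → 19 November 2064.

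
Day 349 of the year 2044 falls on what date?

2044-12-14

January has 31 days (349 − 31 = 318 remain).
February has 29 days (318 − 29 = 289 remain).
March has 31 days (289 − 31 = 258 remain).
April has 30 days (258 − 30 = 228 remain).
May has 31 days (228 − 31 = 197 remain).
June has 30 days (197 − 30 = 167 remain).
July has 31 days (167 − 31 = 136 remain).
August has 31 days (136 − 31 = 105 remain).
September has 30 days (105 − 30 = 75 remain).
October has 31 days (75 − 31 = 44 remain).
November has 30 days (44 − 30 = 14 remain).
14 into December → December 14.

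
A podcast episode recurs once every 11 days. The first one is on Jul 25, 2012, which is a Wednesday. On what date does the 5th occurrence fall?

The 5th occurrence is 4 intervals after the first: 4 × 11 = 44 days after Jul 25, 2012.
Jul has 31 days — 6 days to the end of Jul leaves 38.
Aug has 31 days (7 left).
7 days into Sep → Sep 7, 2012.

Sep 7, 2012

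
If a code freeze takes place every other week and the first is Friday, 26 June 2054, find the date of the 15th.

The 15th occurrence is 14 intervals after the first: 14 × 14 = 196 days after 26 June 2054.
June has 30 days — 4 days to the end of June leaves 192.
July has 31 days (161 left).
August has 31 days (130 left).
September has 30 days (100 left).
October has 31 days (69 left).
November has 30 days (39 left).
December has 31 days (8 left).
8 days into January → 8 January 2055.

8 January 2055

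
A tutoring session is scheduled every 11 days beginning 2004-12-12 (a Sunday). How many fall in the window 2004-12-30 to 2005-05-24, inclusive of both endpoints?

13

Occurrences land 11·i days after 2004-12-12 for i = 0, 1, 2, …
2004-12-30 is 18 days after the start; 18 ÷ 11 = 1 remainder 7; since the remainder is 7, round up to i = 2. First occurrence in the window: #3 on 2005-01-03 (2×11 = 22 days in).
2005-05-24 is 163 days after the start; 163 ÷ 11 = 14 remainder 9. Last occurrence in the window: #15 on 2005-05-15.
Occurrences #3 through #15: 13 in total.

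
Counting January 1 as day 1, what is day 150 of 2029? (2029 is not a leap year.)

May 30, 2029

January has 31 days (150 − 31 = 119 remain).
February has 28 days (119 − 28 = 91 remain).
March has 31 days (91 − 31 = 60 remain).
April has 30 days (60 − 30 = 30 remain).
30 into May → May 30.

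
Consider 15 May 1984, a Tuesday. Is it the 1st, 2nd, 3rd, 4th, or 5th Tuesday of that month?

Day 15 falls in week ⌈15/7⌉ of the month.
Days 1–7 hold the 1st Tuesday, 8–14 the 2nd, 15–21 the 3rd, 22–28 the 4th, 29–31 the 5th.
15 is in the range for the 3rd.

3rd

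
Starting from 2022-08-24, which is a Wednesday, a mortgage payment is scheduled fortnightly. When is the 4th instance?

The 4th occurrence is 3 intervals after the first: 3 × 14 = 42 days after 2022-08-24.
August has 31 days — 7 days to the end of August leaves 35.
September has 30 days (5 left).
5 days into October → 2022-10-05.

2022-10-05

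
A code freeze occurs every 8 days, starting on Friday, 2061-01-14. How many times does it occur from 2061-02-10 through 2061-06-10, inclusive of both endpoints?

15

Occurrences land 8·i days after 2061-01-14 for i = 0, 1, 2, …
2061-02-10 is 27 days after the start; 27 ÷ 8 = 3 remainder 3; since the remainder is 3, round up to i = 4. First occurrence in the window: #5 on 2061-02-15 (4×8 = 32 days in).
2061-06-10 is 147 days after the start; 147 ÷ 8 = 18 remainder 3. Last occurrence in the window: #19 on 2061-06-07.
Occurrences #5 through #19: 15 in total.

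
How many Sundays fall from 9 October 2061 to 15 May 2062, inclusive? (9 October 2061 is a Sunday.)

9 October 2061 is a Sunday; the first Sunday on or after it is 9 October 2061.
From 9 October 2061 to 15 May 2062: 22 + 30 + 31 + 31 + 28 + 31 + 30 + 15 = 218 days (rest of October, November, December, January, February, March, April, May).
218 ÷ 7 = 31 full weeks with remainder 1, so 31 more Sundays after the first → 32.

32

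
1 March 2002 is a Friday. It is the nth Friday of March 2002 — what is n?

Day 1 falls in week ⌈1/7⌉ of the month.
Days 1–7 hold the 1st Friday, 8–14 the 2nd, 15–21 the 3rd, 22–28 the 4th, 29–31 the 5th.
1 is in the range for the 1st.

1st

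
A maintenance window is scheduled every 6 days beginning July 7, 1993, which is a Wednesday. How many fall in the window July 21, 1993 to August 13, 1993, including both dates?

4

Occurrences land 6·i days after July 7, 1993 for i = 0, 1, 2, …
July 21, 1993 is 14 days after the start; 14 ÷ 6 = 2 remainder 2; since the remainder is 2, round up to i = 3. First occurrence in the window: #4 on July 25, 1993 (3×6 = 18 days in).
August 13, 1993 is 37 days after the start; 37 ÷ 6 = 6 remainder 1. Last occurrence in the window: #7 on August 12, 1993.
Occurrences #4 through #7: 4 in total.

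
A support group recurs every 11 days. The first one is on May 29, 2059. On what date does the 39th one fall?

The 39th occurrence is 38 intervals after the first: 38 × 11 = 418 days after May 29, 2059.
May has 31 days — 2 days to the end of May leaves 416.
From end of May to end of 2059 is 214 days (202 left).
January has 31 days (171 left).
February has 29 days (142 left).
March has 31 days (111 left).
April has 30 days (81 left).
May has 31 days (50 left).
June has 30 days (20 left).
20 days into July → July 20, 2060.

July 20, 2060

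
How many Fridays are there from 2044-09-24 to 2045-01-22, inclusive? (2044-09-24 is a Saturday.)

2044-09-24 is a Saturday; the first Friday on or after it is 2044-09-30 (6 days later).
From 2044-09-30 to 2045-01-22: 0 + 31 + 30 + 31 + 22 = 114 days (rest of September, October, November, December, January).
114 ÷ 7 = 16 full weeks with remainder 2, so 16 more Fridays after the first → 17.

17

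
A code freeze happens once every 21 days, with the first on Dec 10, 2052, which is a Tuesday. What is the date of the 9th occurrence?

May 27, 2053

The 9th occurrence is 8 intervals after the first: 8 × 21 = 168 days after Dec 10, 2052.
Dec has 31 days — 21 days to the end of Dec leaves 147.
Jan has 31 days (116 left).
Feb has 28 days (88 left).
Mar has 31 days (57 left).
Apr has 30 days (27 left).
27 days into May → May 27, 2053.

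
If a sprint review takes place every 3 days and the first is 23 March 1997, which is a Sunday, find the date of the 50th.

17 August 1997

The 50th occurrence is 49 intervals after the first: 49 × 3 = 147 days after 23 March 1997.
March has 31 days — 8 days to the end of March leaves 139.
April has 30 days (109 left).
May has 31 days (78 left).
June has 30 days (48 left).
July has 31 days (17 left).
17 days into August → 17 August 1997.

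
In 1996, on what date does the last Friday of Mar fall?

Mar 29, 1996

The first Friday of Mar 1996 is Mar 1.
Mar 1996 has 31 days. Adding weeks: 1, 8, 15, 22, 29 — the last one ≤ 31 is the 29th.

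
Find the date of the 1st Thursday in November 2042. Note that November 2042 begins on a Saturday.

2042-11-06

November 2042 begins on a Saturday, so the first Thursday is November 6 (5 days later).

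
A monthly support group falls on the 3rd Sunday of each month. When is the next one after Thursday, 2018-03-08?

2018-03-18

March 2018 starts on a Thursday; its first Sunday is the 4th, so the 3rd Sunday is the 18th — 2018-03-18.
2018-03-18 is after 2018-03-08, so that is the next one.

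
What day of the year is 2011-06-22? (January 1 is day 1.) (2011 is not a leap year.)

Days in months before June: 31 + 28 + 31 + 30 + 31 = 151.
Plus 22 days into June → day 173.

173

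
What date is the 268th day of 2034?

Sep 25, 2034

Jan has 31 days (268 − 31 = 237 remain).
Feb has 28 days (237 − 28 = 209 remain).
Mar has 31 days (209 − 31 = 178 remain).
Apr has 30 days (178 − 30 = 148 remain).
May has 31 days (148 − 31 = 117 remain).
Jun has 30 days (117 − 30 = 87 remain).
Jul has 31 days (87 − 31 = 56 remain).
Aug has 31 days (56 − 31 = 25 remain).
25 into Sep → Sep 25.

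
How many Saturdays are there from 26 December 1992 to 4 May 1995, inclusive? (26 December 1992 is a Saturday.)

26 December 1992 is a Saturday; the first Saturday on or after it is 26 December 1992.
From 26 December 1992 to 4 May 1995: 5 + 365 + 365 + 124 = 859 days (rest of 1992, 1993, 1994, to 4 May 1995 in 1995).
859 ÷ 7 = 122 full weeks with remainder 5, so 122 more Saturdays after the first → 123.

123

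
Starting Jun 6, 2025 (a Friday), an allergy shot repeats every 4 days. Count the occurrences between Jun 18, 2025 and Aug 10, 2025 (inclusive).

14

Occurrences land 4·i days after Jun 6, 2025 for i = 0, 1, 2, …
Jun 18, 2025 is 12 days after the start; 12 ÷ 4 = 3 remainder 0. First occurrence in the window: #4 on Jun 18, 2025 (3×4 = 12 days in).
Aug 10, 2025 is 65 days after the start; 65 ÷ 4 = 16 remainder 1. Last occurrence in the window: #17 on Aug 9, 2025.
Occurrences #4 through #17: 14 in total.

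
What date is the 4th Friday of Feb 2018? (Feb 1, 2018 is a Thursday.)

Feb 2018 begins on a Thursday, so the first Friday is Feb 2 (1 day later).
The 4th Friday is 3 weeks later: 2 + 21 = 23.

Feb 23, 2018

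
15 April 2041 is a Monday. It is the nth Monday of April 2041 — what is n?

Day 15 falls in week ⌈15/7⌉ of the month.
Days 1–7 hold the 1st Monday, 8–14 the 2nd, 15–21 the 3rd, 22–28 the 4th, 29–31 the 5th.
15 is in the range for the 3rd.

3rd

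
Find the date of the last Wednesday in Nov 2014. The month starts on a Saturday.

Nov 26, 2014

Nov 2014 begins on a Saturday, so the first Wednesday is Nov 5 (4 days later).
Nov 2014 has 30 days. Adding weeks: 5, 12, 19, 26 — the last one ≤ 30 is the 26th.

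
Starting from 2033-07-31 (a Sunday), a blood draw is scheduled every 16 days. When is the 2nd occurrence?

2033-08-16

The 2nd occurrence is 1 interval after the first: 1 × 16 = 16 days after 2033-07-31.
July has 31 days — 0 days to the end of July leaves 16.
16 days into August → 2033-08-16.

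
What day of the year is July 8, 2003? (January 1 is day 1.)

Days in months before July: 31 + 28 + 31 + 30 + 31 + 30 = 181.
Plus 8 days into July → day 189.

189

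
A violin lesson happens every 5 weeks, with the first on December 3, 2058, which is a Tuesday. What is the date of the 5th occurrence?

April 22, 2059

The 5th occurrence is 4 intervals after the first: 4 × 35 = 140 days after December 3, 2058.
December has 31 days — 28 days to the end of December leaves 112.
January has 31 days (81 left).
February has 28 days (53 left).
March has 31 days (22 left).
22 days into April → April 22, 2059.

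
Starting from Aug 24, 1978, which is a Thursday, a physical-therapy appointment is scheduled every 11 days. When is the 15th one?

Jan 25, 1979

The 15th occurrence is 14 intervals after the first: 14 × 11 = 154 days after Aug 24, 1978.
Aug has 31 days — 7 days to the end of Aug leaves 147.
Sep has 30 days (117 left).
Oct has 31 days (86 left).
Nov has 30 days (56 left).
Dec has 31 days (25 left).
25 days into Jan → Jan 25, 1979.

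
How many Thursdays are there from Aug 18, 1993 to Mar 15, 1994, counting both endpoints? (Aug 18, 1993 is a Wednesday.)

30

Aug 18, 1993 is a Wednesday; the first Thursday on or after it is Aug 19, 1993 (1 day later).
From Aug 19, 1993 to Mar 15, 1994: 12 + 30 + 31 + 30 + 31 + 31 + 28 + 15 = 208 days (rest of Aug, Sep, Oct, Nov, Dec, Jan, Feb, Mar).
208 ÷ 7 = 29 full weeks with remainder 5, so 29 more Thursdays after the first → 30.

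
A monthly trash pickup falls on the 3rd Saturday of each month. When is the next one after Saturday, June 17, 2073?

July 15, 2073

June 2073 starts on a Thursday; its first Saturday is the 3rd, so the 3rd Saturday is the 17th — June 17, 2073.
That is not after June 17, 2073, so look at July 2073.
July 2073 starts on a Saturday; its first Saturday is the 1st, so the 3rd Saturday is the 15th — July 15, 2073.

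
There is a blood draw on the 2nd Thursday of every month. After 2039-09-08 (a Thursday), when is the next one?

2039-10-13

September 2039 starts on a Thursday; its first Thursday is the 1st, so the 2nd Thursday is the 8th — 2039-09-08.
That is not after 2039-09-08, so look at October 2039.
October 2039 starts on a Saturday; its first Thursday is the 6th, so the 2nd Thursday is the 13th — 2039-10-13.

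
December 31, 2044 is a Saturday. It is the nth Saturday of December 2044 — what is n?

5th

Day 31 falls in week ⌈31/7⌉ of the month.
Days 1–7 hold the 1st Saturday, 8–14 the 2nd, 15–21 the 3rd, 22–28 the 4th, 29–31 the 5th.
31 is in the range for the 5th.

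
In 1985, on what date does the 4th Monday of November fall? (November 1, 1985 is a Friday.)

November 1985 begins on a Friday, so the first Monday is November 4 (3 days later).
The 4th Monday is 3 weeks later: 4 + 21 = 25.

1985-11-25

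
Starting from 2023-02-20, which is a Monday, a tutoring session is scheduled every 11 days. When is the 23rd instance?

The 23rd occurrence is 22 intervals after the first: 22 × 11 = 242 days after 2023-02-20.
February has 28 days — 8 days to the end of February leaves 234.
March has 31 days (203 left).
April has 30 days (173 left).
May has 31 days (142 left).
June has 30 days (112 left).
July has 31 days (81 left).
August has 31 days (50 left).
September has 30 days (20 left).
20 days into October → 2023-10-20.

2023-10-20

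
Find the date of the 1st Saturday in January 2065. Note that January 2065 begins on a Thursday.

January 2065 begins on a Thursday, so the first Saturday is January 3 (2 days later).

January 3, 2065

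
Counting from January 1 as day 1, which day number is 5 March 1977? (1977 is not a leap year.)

Days in months before March: 31 + 28 = 59.
Plus 5 days into March → day 64.

64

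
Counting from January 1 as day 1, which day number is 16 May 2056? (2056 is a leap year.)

Days in months before May: 31 + 29 + 31 + 30 = 121.
Plus 16 days into May → day 137.

137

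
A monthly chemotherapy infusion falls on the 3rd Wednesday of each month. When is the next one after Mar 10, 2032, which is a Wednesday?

Mar 2032 starts on a Monday; its first Wednesday is the 3rd, so the 3rd Wednesday is the 17th — Mar 17, 2032.
Mar 17, 2032 is after Mar 10, 2032, so that is the next one.

Mar 17, 2032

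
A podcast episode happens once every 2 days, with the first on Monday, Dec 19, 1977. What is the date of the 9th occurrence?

The 9th occurrence is 8 intervals after the first: 8 × 2 = 16 days after Dec 19, 1977.
Dec has 31 days — 12 days to the end of Dec leaves 4.
4 days into Jan → Jan 4, 1978.

Jan 4, 1978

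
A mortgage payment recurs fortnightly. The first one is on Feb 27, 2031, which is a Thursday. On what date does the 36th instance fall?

Jul 1, 2032

The 36th occurrence is 35 intervals after the first: 35 × 14 = 490 days after Feb 27, 2031.
Feb has 28 days — 1 day to the end of Feb leaves 489.
From end of Feb to end of 2031 is 306 days (183 left).
Jan has 31 days (152 left).
Feb has 29 days (123 left).
Mar has 31 days (92 left).
Apr has 30 days (62 left).
May has 31 days (31 left).
Jun has 30 days (1 left).
1 day into Jul → Jul 1, 2032.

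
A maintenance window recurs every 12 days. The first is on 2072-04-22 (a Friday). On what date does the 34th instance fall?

The 34th occurrence is 33 intervals after the first: 33 × 12 = 396 days after 2072-04-22.
April has 30 days — 8 days to the end of April leaves 388.
May has 31 days (357 left).
June has 30 days (327 left).
July has 31 days (296 left).
August has 31 days (265 left).
September has 30 days (235 left).
October has 31 days (204 left).
November has 30 days (174 left).
December has 31 days (143 left).
January has 31 days (112 left).
February has 28 days (84 left).
March has 31 days (53 left).
April has 30 days (23 left).
23 days into May → 2073-05-23.

2073-05-23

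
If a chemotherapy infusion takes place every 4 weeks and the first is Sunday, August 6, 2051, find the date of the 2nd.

The 2nd occurrence is 1 interval after the first: 1 × 28 = 28 days after August 6, 2051.
August has 31 days — 25 days to the end of August leaves 3.
3 days into September → September 3, 2051.

September 3, 2051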